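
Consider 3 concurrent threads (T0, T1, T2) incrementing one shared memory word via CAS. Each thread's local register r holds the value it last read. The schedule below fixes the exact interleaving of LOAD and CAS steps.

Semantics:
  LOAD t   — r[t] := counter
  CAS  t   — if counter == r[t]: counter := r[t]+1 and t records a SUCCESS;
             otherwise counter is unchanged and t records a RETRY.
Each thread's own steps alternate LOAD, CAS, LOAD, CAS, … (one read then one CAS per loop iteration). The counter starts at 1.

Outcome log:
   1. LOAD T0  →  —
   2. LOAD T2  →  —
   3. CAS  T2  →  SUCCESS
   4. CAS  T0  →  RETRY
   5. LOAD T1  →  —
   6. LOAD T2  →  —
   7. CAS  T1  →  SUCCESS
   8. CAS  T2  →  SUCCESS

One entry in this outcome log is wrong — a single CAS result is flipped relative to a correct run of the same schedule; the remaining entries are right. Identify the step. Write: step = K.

Re-executing:
T0 LOAD — after: cnt=1, r=1 — load
T2 LOAD — after: cnt=1, r=1 — load
T2 CAS — after: cnt=2, r=1 — ok
T0 CAS — after: cnt=2, r=1 — retry
T1 LOAD — after: cnt=2, r=2 — load
T2 LOAD — after: cnt=2, r=2 — load
T1 CAS — after: cnt=3, r=2 — ok
T2 CAS — after: cnt=3, r=2 — retry
Flip is step 8.

step = 8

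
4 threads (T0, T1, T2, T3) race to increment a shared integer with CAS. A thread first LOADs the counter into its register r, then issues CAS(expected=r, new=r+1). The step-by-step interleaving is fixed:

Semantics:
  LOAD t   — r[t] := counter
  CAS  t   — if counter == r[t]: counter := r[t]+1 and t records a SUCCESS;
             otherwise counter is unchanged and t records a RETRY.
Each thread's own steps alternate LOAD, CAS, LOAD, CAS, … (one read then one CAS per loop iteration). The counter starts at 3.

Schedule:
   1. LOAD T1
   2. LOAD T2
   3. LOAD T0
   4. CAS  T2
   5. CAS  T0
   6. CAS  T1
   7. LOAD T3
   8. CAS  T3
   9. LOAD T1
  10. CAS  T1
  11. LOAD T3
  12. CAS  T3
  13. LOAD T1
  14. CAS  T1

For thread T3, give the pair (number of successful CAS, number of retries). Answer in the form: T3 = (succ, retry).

T3 = (2, 0)

1. LOAD T1 → mem=3 r[T1]=3 [LOAD]
2. LOAD T2 → mem=3 r[T2]=3 [LOAD]
3. LOAD T0 → mem=3 r[T0]=3 [LOAD]
4. CAS T2 → mem=4 r[T2]=3 [OK]
5. CAS T0 → mem=4 r[T0]=3 [RETRY]
6. CAS T1 → mem=4 r[T1]=3 [RETRY]
7. LOAD T3 → mem=4 r[T3]=4 [LOAD]
8. CAS T3 → mem=5 r[T3]=4 [OK]
9. LOAD T1 → mem=5 r[T1]=5 [LOAD]
10. CAS T1 → mem=6 r[T1]=5 [OK]
11. LOAD T3 → mem=6 r[T3]=6 [LOAD]
12. CAS T3 → mem=7 r[T3]=6 [OK]
13. LOAD T1 → mem=7 r[T1]=7 [LOAD]
14. CAS T1 → mem=8 r[T1]=7 [OK]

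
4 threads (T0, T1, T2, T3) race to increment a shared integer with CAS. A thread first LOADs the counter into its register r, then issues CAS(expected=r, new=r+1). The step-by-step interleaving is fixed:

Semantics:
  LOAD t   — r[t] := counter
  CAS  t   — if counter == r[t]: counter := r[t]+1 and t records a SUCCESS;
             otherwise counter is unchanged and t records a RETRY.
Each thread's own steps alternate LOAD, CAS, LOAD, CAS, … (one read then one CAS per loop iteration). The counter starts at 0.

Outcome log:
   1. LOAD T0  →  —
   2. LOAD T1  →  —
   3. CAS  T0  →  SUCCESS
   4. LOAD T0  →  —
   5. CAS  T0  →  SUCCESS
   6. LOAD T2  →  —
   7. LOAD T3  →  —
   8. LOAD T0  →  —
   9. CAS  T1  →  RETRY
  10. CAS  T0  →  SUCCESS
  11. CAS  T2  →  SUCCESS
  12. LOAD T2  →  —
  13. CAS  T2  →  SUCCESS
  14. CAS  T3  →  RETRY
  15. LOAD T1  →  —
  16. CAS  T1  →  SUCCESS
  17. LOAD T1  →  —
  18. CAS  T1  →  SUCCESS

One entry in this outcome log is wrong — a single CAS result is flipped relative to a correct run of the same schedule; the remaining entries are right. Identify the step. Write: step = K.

step = 11

Re-executing:
step 1: T0 LOAD ⇒ load; ctr=0 reg=0
step 2: T1 LOAD ⇒ load; ctr=0 reg=0
step 3: T0 CAS ⇒ ok; ctr=1 reg=0
step 4: T0 LOAD ⇒ load; ctr=1 reg=1
step 5: T0 CAS ⇒ ok; ctr=2 reg=1
step 6: T2 LOAD ⇒ load; ctr=2 reg=2
step 7: T3 LOAD ⇒ load; ctr=2 reg=2
step 8: T0 LOAD ⇒ load; ctr=2 reg=2
step 9: T1 CAS ⇒ retry; ctr=2 reg=0
step 10: T0 CAS ⇒ ok; ctr=3 reg=2
step 11: T2 CAS ⇒ retry; ctr=3 reg=2
step 12: T2 LOAD ⇒ load; ctr=3 reg=3
step 13: T2 CAS ⇒ ok; ctr=4 reg=3
step 14: T3 CAS ⇒ retry; ctr=4 reg=2
step 15: T1 LOAD ⇒ load; ctr=4 reg=4
step 16: T1 CAS ⇒ ok; ctr=5 reg=4
step 17: T1 LOAD ⇒ load; ctr=5 reg=5
step 18: T1 CAS ⇒ ok; ctr=6 reg=5
Mismatch at 11.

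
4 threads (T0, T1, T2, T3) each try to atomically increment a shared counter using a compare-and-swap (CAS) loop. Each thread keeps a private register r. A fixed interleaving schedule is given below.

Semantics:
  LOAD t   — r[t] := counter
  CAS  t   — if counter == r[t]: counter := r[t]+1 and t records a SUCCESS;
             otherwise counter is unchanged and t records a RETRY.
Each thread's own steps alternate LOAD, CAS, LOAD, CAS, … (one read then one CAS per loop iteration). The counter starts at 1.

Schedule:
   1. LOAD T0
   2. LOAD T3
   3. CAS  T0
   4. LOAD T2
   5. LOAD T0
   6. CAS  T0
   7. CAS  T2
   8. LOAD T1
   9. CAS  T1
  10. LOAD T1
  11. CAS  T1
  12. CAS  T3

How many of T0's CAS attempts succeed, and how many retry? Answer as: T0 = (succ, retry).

T0 = (2, 0)

step 1: T0 LOAD ⇒ load; ctr=1 reg=1
step 2: T3 LOAD ⇒ load; ctr=1 reg=1
step 3: T0 CAS ⇒ ok; ctr=2 reg=1
step 4: T2 LOAD ⇒ load; ctr=2 reg=2
step 5: T0 LOAD ⇒ load; ctr=2 reg=2
step 6: T0 CAS ⇒ ok; ctr=3 reg=2
step 7: T2 CAS ⇒ retry; ctr=3 reg=2
step 8: T1 LOAD ⇒ load; ctr=3 reg=3
step 9: T1 CAS ⇒ ok; ctr=4 reg=3
step 10: T1 LOAD ⇒ load; ctr=4 reg=4
step 11: T1 CAS ⇒ ok; ctr=5 reg=4
step 12: T3 CAS ⇒ retry; ctr=5 reg=1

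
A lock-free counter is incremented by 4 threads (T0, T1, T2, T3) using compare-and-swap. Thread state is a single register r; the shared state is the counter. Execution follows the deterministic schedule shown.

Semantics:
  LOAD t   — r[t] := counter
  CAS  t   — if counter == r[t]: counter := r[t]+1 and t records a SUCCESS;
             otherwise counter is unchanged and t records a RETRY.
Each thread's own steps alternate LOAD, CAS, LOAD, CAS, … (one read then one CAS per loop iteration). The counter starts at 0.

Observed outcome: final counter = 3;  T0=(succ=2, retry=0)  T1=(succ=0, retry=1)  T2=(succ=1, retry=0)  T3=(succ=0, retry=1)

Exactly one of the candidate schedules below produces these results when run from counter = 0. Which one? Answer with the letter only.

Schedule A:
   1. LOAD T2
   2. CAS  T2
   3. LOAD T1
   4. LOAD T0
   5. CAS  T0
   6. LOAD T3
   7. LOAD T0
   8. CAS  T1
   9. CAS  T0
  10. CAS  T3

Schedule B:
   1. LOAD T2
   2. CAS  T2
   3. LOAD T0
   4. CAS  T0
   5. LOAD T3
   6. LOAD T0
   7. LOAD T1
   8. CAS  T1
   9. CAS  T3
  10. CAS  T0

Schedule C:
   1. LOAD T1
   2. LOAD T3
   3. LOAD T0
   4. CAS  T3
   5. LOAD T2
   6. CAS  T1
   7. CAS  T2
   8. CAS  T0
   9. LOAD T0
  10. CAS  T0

A

Run A:
[1] T2.load  rd  (counter 0, T2.r 0)
[2] T2.cas  hit  (counter 1, T2.r 0)
[3] T1.load  rd  (counter 1, T1.r 1)
[4] T0.load  rd  (counter 1, T0.r 1)
[5] T0.cas  hit  (counter 2, T0.r 1)
[6] T3.load  rd  (counter 2, T3.r 2)
[7] T0.load  rd  (counter 2, T0.r 2)
[8] T1.cas  miss  (counter 2, T1.r 1)
[9] T0.cas  hit  (counter 3, T0.r 2)
[10] T3.cas  miss  (counter 3, T3.r 2)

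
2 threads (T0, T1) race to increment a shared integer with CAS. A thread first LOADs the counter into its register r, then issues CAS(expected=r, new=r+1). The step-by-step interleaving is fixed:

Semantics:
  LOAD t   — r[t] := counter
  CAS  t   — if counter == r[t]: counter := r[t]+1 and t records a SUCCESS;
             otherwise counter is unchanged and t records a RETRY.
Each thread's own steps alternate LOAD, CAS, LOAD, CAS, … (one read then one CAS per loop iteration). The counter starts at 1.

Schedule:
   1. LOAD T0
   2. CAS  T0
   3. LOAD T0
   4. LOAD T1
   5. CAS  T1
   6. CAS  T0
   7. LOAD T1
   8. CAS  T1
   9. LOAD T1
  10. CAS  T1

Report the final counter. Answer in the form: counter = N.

step 1: T0 LOAD ⇒ load; ctr=1 reg=1
step 2: T0 CAS ⇒ ok; ctr=2 reg=1
step 3: T0 LOAD ⇒ load; ctr=2 reg=2
step 4: T1 LOAD ⇒ load; ctr=2 reg=2
step 5: T1 CAS ⇒ ok; ctr=3 reg=2
step 6: T0 CAS ⇒ retry; ctr=3 reg=2
step 7: T1 LOAD ⇒ load; ctr=3 reg=3
step 8: T1 CAS ⇒ ok; ctr=4 reg=3
step 9: T1 LOAD ⇒ load; ctr=4 reg=4
step 10: T1 CAS ⇒ ok; ctr=5 reg=4

counter = 5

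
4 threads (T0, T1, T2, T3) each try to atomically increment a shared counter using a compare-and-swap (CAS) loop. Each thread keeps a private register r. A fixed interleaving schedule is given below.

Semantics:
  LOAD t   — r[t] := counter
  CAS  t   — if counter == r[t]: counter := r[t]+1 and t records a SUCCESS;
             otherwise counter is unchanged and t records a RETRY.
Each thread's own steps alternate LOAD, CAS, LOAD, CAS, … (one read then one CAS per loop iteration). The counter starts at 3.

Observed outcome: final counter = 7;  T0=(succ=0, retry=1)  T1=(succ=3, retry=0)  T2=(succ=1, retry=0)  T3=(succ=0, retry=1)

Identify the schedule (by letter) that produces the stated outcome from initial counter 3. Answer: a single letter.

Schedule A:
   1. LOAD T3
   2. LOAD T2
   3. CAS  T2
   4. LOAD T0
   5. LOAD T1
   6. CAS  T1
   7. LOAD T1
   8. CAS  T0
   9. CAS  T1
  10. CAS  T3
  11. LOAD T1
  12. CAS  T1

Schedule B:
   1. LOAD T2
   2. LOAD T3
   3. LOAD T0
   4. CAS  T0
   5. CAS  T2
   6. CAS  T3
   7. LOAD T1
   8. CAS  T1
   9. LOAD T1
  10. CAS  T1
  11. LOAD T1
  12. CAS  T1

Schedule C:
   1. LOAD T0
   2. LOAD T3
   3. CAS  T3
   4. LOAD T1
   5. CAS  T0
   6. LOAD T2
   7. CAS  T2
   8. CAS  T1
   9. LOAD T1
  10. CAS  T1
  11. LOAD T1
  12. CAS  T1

Run A:
T3 LOAD — after: cnt=3, r=3 — load
T2 LOAD — after: cnt=3, r=3 — load
T2 CAS — after: cnt=4, r=3 — ok
T0 LOAD — after: cnt=4, r=4 — load
T1 LOAD — after: cnt=4, r=4 — load
T1 CAS — after: cnt=5, r=4 — ok
T1 LOAD — after: cnt=5, r=5 — load
T0 CAS — after: cnt=5, r=4 — retry
T1 CAS — after: cnt=6, r=5 — ok
T3 CAS — after: cnt=6, r=3 — retry
T1 LOAD — after: cnt=6, r=6 — load
T1 CAS — after: cnt=7, r=6 — ok

A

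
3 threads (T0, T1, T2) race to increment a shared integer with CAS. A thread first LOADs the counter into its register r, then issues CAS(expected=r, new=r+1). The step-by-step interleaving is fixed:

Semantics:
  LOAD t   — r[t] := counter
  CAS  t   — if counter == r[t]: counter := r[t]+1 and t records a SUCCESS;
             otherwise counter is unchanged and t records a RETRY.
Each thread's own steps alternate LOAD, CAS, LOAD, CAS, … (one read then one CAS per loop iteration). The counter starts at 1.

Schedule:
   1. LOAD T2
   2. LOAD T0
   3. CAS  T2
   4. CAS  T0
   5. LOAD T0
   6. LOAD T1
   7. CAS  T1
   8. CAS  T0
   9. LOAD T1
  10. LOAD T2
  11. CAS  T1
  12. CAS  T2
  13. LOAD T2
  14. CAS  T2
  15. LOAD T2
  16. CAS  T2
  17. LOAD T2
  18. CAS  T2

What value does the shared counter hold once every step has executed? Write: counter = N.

counter = 7

[1] T2.load  rd  (counter 1, T2.r 1)
[2] T0.load  rd  (counter 1, T0.r 1)
[3] T2.cas  hit  (counter 2, T2.r 1)
[4] T0.cas  miss  (counter 2, T0.r 1)
[5] T0.load  rd  (counter 2, T0.r 2)
[6] T1.load  rd  (counter 2, T1.r 2)
[7] T1.cas  hit  (counter 3, T1.r 2)
[8] T0.cas  miss  (counter 3, T0.r 2)
[9] T1.load  rd  (counter 3, T1.r 3)
[10] T2.load  rd  (counter 3, T2.r 3)
[11] T1.cas  hit  (counter 4, T1.r 3)
[12] T2.cas  miss  (counter 4, T2.r 3)
[13] T2.load  rd  (counter 4, T2.r 4)
[14] T2.cas  hit  (counter 5, T2.r 4)
[15] T2.load  rd  (counter 5, T2.r 5)
[16] T2.cas  hit  (counter 6, T2.r 5)
[17] T2.load  rd  (counter 6, T2.r 6)
[18] T2.cas  hit  (counter 7, T2.r 6)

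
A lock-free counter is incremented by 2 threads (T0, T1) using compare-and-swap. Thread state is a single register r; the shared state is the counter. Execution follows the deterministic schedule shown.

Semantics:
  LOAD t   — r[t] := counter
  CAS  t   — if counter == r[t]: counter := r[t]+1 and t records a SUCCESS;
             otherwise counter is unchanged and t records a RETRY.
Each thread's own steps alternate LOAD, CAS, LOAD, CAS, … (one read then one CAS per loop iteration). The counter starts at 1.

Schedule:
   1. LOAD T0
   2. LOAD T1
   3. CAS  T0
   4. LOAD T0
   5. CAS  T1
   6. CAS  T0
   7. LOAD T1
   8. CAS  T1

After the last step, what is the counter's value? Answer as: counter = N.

step 1: T0 LOAD ⇒ load; ctr=1 reg=1
step 2: T1 LOAD ⇒ load; ctr=1 reg=1
step 3: T0 CAS ⇒ ok; ctr=2 reg=1
step 4: T0 LOAD ⇒ load; ctr=2 reg=2
step 5: T1 CAS ⇒ retry; ctr=2 reg=1
step 6: T0 CAS ⇒ ok; ctr=3 reg=2
step 7: T1 LOAD ⇒ load; ctr=3 reg=3
step 8: T1 CAS ⇒ ok; ctr=4 reg=3

counter = 4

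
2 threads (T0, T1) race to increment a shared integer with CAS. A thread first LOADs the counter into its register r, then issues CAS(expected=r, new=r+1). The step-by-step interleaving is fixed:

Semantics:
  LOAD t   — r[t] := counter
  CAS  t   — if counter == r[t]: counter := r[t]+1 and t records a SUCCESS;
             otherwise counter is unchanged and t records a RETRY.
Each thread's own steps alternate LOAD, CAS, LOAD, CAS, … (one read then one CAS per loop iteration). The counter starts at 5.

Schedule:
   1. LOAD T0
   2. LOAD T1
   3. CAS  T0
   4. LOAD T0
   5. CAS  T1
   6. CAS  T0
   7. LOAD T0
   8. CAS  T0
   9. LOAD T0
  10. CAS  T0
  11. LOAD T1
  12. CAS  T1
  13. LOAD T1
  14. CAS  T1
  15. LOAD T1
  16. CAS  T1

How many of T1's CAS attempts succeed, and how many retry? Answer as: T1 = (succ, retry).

step 1: T0 LOAD ⇒ load; ctr=5 reg=5
step 2: T1 LOAD ⇒ load; ctr=5 reg=5
step 3: T0 CAS ⇒ ok; ctr=6 reg=5
step 4: T0 LOAD ⇒ load; ctr=6 reg=6
step 5: T1 CAS ⇒ retry; ctr=6 reg=5
step 6: T0 CAS ⇒ ok; ctr=7 reg=6
step 7: T0 LOAD ⇒ load; ctr=7 reg=7
step 8: T0 CAS ⇒ ok; ctr=8 reg=7
step 9: T0 LOAD ⇒ load; ctr=8 reg=8
step 10: T0 CAS ⇒ ok; ctr=9 reg=8
step 11: T1 LOAD ⇒ load; ctr=9 reg=9
step 12: T1 CAS ⇒ ok; ctr=10 reg=9
step 13: T1 LOAD ⇒ load; ctr=10 reg=10
step 14: T1 CAS ⇒ ok; ctr=11 reg=10
step 15: T1 LOAD ⇒ load; ctr=11 reg=11
step 16: T1 CAS ⇒ ok; ctr=12 reg=11

T1 = (3, 1)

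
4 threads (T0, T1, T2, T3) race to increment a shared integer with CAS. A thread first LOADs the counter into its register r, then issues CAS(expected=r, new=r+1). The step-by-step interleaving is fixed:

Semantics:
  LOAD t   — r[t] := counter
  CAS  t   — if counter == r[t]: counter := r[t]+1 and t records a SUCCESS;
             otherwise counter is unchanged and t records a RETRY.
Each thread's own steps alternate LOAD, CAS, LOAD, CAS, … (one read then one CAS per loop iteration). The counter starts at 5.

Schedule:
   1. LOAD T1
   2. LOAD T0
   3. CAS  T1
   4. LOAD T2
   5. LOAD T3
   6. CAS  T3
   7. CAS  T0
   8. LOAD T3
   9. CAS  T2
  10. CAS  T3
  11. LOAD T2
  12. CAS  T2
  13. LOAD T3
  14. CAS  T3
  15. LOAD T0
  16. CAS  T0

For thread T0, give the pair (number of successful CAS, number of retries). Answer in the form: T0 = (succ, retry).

T0 = (1, 1)

1. LOAD T1 → mem=5 r[T1]=5 [LOAD]
2. LOAD T0 → mem=5 r[T0]=5 [LOAD]
3. CAS T1 → mem=6 r[T1]=5 [OK]
4. LOAD T2 → mem=6 r[T2]=6 [LOAD]
5. LOAD T3 → mem=6 r[T3]=6 [LOAD]
6. CAS T3 → mem=7 r[T3]=6 [OK]
7. CAS T0 → mem=7 r[T0]=5 [RETRY]
8. LOAD T3 → mem=7 r[T3]=7 [LOAD]
9. CAS T2 → mem=7 r[T2]=6 [RETRY]
10. CAS T3 → mem=8 r[T3]=7 [OK]
11. LOAD T2 → mem=8 r[T2]=8 [LOAD]
12. CAS T2 → mem=9 r[T2]=8 [OK]
13. LOAD T3 → mem=9 r[T3]=9 [LOAD]
14. CAS T3 → mem=10 r[T3]=9 [OK]
15. LOAD T0 → mem=10 r[T0]=10 [LOAD]
16. CAS T0 → mem=11 r[T0]=10 [OK]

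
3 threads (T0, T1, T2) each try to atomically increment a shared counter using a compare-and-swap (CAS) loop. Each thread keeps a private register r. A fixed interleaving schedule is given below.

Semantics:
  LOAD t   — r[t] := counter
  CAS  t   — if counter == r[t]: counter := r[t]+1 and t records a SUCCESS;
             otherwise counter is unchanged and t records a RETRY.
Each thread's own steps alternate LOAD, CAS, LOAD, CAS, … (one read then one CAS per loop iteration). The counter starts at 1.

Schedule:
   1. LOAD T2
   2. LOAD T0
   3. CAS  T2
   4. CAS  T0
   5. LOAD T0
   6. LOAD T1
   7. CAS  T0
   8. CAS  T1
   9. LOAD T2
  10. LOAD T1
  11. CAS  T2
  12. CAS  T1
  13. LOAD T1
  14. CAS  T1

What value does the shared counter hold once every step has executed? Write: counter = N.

[1] T2.load  rd  (counter 1, T2.r 1)
[2] T0.load  rd  (counter 1, T0.r 1)
[3] T2.cas  hit  (counter 2, T2.r 1)
[4] T0.cas  miss  (counter 2, T0.r 1)
[5] T0.load  rd  (counter 2, T0.r 2)
[6] T1.load  rd  (counter 2, T1.r 2)
[7] T0.cas  hit  (counter 3, T0.r 2)
[8] T1.cas  miss  (counter 3, T1.r 2)
[9] T2.load  rd  (counter 3, T2.r 3)
[10] T1.load  rd  (counter 3, T1.r 3)
[11] T2.cas  hit  (counter 4, T2.r 3)
[12] T1.cas  miss  (counter 4, T1.r 3)
[13] T1.load  rd  (counter 4, T1.r 4)
[14] T1.cas  hit  (counter 5, T1.r 4)

counter = 5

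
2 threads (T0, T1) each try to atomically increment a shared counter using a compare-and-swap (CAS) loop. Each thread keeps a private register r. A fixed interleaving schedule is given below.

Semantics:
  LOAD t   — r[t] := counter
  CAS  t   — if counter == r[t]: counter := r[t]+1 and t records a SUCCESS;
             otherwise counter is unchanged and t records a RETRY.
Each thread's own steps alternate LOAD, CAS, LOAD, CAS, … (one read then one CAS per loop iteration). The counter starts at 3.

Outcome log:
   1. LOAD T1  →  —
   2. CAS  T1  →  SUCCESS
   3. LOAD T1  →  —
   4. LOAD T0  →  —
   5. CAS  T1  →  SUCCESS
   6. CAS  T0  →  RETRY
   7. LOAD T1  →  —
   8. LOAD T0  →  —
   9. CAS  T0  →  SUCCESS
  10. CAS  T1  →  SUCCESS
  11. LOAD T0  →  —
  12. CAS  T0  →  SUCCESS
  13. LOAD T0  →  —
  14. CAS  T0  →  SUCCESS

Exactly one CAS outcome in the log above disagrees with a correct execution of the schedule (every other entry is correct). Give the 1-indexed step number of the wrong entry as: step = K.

step = 10

Correct run:
step 1: T1 LOAD ⇒ load; ctr=3 reg=3
step 2: T1 CAS ⇒ ok; ctr=4 reg=3
step 3: T1 LOAD ⇒ load; ctr=4 reg=4
step 4: T0 LOAD ⇒ load; ctr=4 reg=4
step 5: T1 CAS ⇒ ok; ctr=5 reg=4
step 6: T0 CAS ⇒ retry; ctr=5 reg=4
step 7: T1 LOAD ⇒ load; ctr=5 reg=5
step 8: T0 LOAD ⇒ load; ctr=5 reg=5
step 9: T0 CAS ⇒ ok; ctr=6 reg=5
step 10: T1 CAS ⇒ retry; ctr=6 reg=5
step 11: T0 LOAD ⇒ load; ctr=6 reg=6
step 12: T0 CAS ⇒ ok; ctr=7 reg=6
step 13: T0 LOAD ⇒ load; ctr=7 reg=7
step 14: T0 CAS ⇒ ok; ctr=8 reg=7
Log disagrees first at step 10.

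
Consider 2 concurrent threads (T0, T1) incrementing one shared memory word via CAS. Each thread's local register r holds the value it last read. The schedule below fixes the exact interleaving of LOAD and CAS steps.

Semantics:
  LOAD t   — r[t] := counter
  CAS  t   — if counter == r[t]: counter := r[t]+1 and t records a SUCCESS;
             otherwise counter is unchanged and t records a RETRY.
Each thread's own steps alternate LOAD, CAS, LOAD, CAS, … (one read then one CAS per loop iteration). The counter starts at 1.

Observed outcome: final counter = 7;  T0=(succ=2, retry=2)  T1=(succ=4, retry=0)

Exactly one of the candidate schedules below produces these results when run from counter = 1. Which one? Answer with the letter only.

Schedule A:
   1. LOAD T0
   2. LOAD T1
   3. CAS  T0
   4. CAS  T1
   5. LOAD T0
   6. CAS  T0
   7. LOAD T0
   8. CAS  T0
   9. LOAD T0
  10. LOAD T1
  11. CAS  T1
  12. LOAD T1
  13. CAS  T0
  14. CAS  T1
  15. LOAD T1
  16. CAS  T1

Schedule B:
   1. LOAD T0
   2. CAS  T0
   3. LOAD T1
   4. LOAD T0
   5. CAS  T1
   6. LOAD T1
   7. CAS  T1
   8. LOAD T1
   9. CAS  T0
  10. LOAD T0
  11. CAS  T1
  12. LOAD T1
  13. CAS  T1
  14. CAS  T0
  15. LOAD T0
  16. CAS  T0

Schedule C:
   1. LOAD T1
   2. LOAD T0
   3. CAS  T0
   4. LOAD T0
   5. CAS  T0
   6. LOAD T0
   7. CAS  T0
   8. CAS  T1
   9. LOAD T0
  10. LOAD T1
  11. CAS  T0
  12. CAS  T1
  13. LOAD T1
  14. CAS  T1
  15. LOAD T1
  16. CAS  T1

B

Tracing schedule B:
T0 LOAD — after: cnt=1, r=1 — load
T0 CAS — after: cnt=2, r=1 — ok
T1 LOAD — after: cnt=2, r=2 — load
T0 LOAD — after: cnt=2, r=2 — load
T1 CAS — after: cnt=3, r=2 — ok
T1 LOAD — after: cnt=3, r=3 — load
T1 CAS — after: cnt=4, r=3 — ok
T1 LOAD — after: cnt=4, r=4 — load
T0 CAS — after: cnt=4, r=2 — retry
T0 LOAD — after: cnt=4, r=4 — load
T1 CAS — after: cnt=5, r=4 — ok
T1 LOAD — after: cnt=5, r=5 — load
T1 CAS — after: cnt=6, r=5 — ok
T0 CAS — after: cnt=6, r=4 — retry
T0 LOAD — after: cnt=6, r=6 — load
T0 CAS — after: cnt=7, r=6 — ok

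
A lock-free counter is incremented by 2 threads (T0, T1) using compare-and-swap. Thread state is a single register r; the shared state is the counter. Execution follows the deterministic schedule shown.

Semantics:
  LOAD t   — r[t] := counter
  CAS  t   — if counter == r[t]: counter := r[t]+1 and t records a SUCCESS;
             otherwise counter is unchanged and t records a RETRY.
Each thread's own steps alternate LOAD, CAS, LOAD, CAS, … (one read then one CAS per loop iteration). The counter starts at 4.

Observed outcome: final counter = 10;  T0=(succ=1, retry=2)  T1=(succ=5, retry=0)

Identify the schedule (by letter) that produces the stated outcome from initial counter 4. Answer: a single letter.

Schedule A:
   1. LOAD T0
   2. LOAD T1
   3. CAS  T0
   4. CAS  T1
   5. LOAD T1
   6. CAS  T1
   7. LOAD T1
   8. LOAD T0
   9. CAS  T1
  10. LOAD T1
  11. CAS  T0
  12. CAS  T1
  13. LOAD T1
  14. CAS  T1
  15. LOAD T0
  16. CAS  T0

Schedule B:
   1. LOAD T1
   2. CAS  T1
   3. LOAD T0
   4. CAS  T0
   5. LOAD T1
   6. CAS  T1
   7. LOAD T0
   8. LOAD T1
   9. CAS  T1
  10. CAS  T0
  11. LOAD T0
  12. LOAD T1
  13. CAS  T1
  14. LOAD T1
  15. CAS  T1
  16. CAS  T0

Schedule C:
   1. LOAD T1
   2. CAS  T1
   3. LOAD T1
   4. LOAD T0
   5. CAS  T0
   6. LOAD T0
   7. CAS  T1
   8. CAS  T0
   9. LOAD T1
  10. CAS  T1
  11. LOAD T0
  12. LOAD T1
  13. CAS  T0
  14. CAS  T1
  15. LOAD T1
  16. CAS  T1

Run B:
T1 LOAD — after: cnt=4, r=4 — load
T1 CAS — after: cnt=5, r=4 — ok
T0 LOAD — after: cnt=5, r=5 — load
T0 CAS — after: cnt=6, r=5 — ok
T1 LOAD — after: cnt=6, r=6 — load
T1 CAS — after: cnt=7, r=6 — ok
T0 LOAD — after: cnt=7, r=7 — load
T1 LOAD — after: cnt=7, r=7 — load
T1 CAS — after: cnt=8, r=7 — ok
T0 CAS — after: cnt=8, r=7 — retry
T0 LOAD — after: cnt=8, r=8 — load
T1 LOAD — after: cnt=8, r=8 — load
T1 CAS — after: cnt=9, r=8 — ok
T1 LOAD — after: cnt=9, r=9 — load
T1 CAS — after: cnt=10, r=9 — ok
T0 CAS — after: cnt=10, r=8 — retry

B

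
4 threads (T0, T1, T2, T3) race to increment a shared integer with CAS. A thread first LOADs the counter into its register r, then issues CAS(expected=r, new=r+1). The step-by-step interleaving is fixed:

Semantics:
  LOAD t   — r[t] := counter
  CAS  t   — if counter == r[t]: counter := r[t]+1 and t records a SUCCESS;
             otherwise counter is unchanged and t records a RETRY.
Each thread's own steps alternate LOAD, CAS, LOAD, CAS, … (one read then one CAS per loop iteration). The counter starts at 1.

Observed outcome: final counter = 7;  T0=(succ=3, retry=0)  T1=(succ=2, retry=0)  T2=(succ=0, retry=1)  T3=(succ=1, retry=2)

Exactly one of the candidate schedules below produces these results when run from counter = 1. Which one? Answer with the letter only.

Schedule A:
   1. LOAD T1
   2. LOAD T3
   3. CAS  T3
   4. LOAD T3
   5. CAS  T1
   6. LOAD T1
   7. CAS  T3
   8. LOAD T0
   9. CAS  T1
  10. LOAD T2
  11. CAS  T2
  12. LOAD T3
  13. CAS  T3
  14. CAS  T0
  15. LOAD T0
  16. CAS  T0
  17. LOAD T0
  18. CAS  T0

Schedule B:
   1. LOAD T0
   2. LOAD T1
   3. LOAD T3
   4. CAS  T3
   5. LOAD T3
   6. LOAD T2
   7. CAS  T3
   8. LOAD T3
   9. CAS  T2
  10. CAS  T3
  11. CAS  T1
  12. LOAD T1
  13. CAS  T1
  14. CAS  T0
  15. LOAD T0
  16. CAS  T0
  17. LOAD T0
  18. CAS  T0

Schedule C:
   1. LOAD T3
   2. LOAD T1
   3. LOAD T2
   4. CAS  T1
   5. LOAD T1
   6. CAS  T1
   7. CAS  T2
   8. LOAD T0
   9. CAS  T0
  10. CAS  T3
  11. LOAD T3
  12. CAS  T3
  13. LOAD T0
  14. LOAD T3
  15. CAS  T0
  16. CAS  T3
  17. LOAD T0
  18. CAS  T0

Tracing schedule C:
1. LOAD T3 → mem=1 r[T3]=1 [LOAD]
2. LOAD T1 → mem=1 r[T1]=1 [LOAD]
3. LOAD T2 → mem=1 r[T2]=1 [LOAD]
4. CAS T1 → mem=2 r[T1]=1 [OK]
5. LOAD T1 → mem=2 r[T1]=2 [LOAD]
6. CAS T1 → mem=3 r[T1]=2 [OK]
7. CAS T2 → mem=3 r[T2]=1 [RETRY]
8. LOAD T0 → mem=3 r[T0]=3 [LOAD]
9. CAS T0 → mem=4 r[T0]=3 [OK]
10. CAS T3 → mem=4 r[T3]=1 [RETRY]
11. LOAD T3 → mem=4 r[T3]=4 [LOAD]
12. CAS T3 → mem=5 r[T3]=4 [OK]
13. LOAD T0 → mem=5 r[T0]=5 [LOAD]
14. LOAD T3 → mem=5 r[T3]=5 [LOAD]
15. CAS T0 → mem=6 r[T0]=5 [OK]
16. CAS T3 → mem=6 r[T3]=5 [RETRY]
17. LOAD T0 → mem=6 r[T0]=6 [LOAD]
18. CAS T0 → mem=7 r[T0]=6 [OK]

C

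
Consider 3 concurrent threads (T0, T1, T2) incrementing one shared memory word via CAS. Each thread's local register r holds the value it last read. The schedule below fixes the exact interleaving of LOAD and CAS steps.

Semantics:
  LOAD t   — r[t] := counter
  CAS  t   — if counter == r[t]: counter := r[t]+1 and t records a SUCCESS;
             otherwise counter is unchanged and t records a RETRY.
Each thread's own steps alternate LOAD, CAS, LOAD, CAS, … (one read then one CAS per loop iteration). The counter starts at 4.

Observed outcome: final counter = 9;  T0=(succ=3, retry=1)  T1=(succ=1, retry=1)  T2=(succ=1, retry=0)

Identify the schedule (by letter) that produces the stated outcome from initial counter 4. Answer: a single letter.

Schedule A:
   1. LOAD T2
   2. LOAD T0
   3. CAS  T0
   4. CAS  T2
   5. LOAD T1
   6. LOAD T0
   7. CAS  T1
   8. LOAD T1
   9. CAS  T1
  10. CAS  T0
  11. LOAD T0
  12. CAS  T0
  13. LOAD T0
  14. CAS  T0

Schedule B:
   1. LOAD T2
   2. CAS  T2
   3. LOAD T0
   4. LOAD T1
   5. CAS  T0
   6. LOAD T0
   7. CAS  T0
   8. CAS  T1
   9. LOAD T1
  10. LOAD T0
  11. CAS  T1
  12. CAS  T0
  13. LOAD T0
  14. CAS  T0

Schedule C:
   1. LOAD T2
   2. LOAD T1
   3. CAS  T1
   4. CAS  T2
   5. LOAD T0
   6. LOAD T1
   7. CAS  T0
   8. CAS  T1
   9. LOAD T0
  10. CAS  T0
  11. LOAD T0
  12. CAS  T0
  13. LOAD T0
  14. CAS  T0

Tracing schedule B:
T2 LOAD — after: cnt=4, r=4 — load
T2 CAS — after: cnt=5, r=4 — ok
T0 LOAD — after: cnt=5, r=5 — load
T1 LOAD — after: cnt=5, r=5 — load
T0 CAS — after: cnt=6, r=5 — ok
T0 LOAD — after: cnt=6, r=6 — load
T0 CAS — after: cnt=7, r=6 — ok
T1 CAS — after: cnt=7, r=5 — retry
T1 LOAD — after: cnt=7, r=7 — load
T0 LOAD — after: cnt=7, r=7 — load
T1 CAS — after: cnt=8, r=7 — ok
T0 CAS — after: cnt=8, r=7 — retry
T0 LOAD — after: cnt=8, r=8 — load
T0 CAS — after: cnt=9, r=8 — ok

B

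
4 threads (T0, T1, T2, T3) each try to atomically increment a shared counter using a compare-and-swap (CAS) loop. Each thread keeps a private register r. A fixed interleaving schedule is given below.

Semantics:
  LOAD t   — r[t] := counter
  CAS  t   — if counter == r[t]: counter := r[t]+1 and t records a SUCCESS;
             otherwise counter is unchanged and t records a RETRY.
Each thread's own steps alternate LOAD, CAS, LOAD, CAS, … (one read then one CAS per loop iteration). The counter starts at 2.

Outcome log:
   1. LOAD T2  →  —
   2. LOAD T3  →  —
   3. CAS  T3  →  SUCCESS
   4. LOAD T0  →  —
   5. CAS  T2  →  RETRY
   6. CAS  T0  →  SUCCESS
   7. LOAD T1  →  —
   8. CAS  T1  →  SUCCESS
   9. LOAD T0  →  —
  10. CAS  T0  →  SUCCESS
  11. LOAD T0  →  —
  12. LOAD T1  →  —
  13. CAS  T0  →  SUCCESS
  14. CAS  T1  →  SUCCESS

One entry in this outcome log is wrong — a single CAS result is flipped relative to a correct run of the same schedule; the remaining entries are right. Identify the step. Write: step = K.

Re-executing:
#1 T2 reads 2
#2 T3 reads 2
#3 T3 CAS(2→3) writes; counter now 3
#4 T0 reads 3
#5 T2 CAS(2→3) fails; counter now 3
#6 T0 CAS(3→4) writes; counter now 4
#7 T1 reads 4
#8 T1 CAS(4→5) writes; counter now 5
#9 T0 reads 5
#10 T0 CAS(5→6) writes; counter now 6
#11 T0 reads 6
#12 T1 reads 6
#13 T0 CAS(6→7) writes; counter now 7
#14 T1 CAS(6→7) fails; counter now 7
Log disagrees first at step 14.

step = 14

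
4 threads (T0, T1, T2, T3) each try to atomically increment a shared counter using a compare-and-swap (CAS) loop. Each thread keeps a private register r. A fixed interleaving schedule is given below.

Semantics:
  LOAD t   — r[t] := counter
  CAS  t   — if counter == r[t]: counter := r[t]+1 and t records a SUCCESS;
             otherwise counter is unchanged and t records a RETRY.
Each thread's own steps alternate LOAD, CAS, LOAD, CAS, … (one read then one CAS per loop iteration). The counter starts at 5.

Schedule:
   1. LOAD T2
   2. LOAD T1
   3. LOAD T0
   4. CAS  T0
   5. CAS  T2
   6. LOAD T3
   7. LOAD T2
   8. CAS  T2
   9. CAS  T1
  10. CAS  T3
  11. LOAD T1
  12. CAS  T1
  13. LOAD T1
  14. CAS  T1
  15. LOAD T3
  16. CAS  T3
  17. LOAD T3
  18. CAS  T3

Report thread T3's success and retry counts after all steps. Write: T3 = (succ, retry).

T2 LOAD — after: cnt=5, r=5 — load
T1 LOAD — after: cnt=5, r=5 — load
T0 LOAD — after: cnt=5, r=5 — load
T0 CAS — after: cnt=6, r=5 — ok
T2 CAS — after: cnt=6, r=5 — retry
T3 LOAD — after: cnt=6, r=6 — load
T2 LOAD — after: cnt=6, r=6 — load
T2 CAS — after: cnt=7, r=6 — ok
T1 CAS — after: cnt=7, r=5 — retry
T3 CAS — after: cnt=7, r=6 — retry
T1 LOAD — after: cnt=7, r=7 — load
T1 CAS — after: cnt=8, r=7 — ok
T1 LOAD — after: cnt=8, r=8 — load
T1 CAS — after: cnt=9, r=8 — ok
T3 LOAD — after: cnt=9, r=9 — load
T3 CAS — after: cnt=10, r=9 — ok
T3 LOAD — after: cnt=10, r=10 — load
T3 CAS — after: cnt=11, r=10 — ok

T3 = (2, 1)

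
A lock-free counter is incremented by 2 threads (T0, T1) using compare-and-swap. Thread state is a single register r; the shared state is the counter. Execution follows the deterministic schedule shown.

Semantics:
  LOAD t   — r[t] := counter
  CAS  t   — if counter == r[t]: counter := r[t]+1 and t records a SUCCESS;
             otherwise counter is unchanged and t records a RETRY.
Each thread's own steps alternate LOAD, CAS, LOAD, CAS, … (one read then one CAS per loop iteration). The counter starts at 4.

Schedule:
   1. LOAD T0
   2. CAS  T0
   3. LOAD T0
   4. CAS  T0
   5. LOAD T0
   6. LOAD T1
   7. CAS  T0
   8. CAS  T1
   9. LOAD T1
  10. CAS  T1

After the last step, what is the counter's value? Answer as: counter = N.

1. LOAD T0 → mem=4 r[T0]=4 [LOAD]
2. CAS T0 → mem=5 r[T0]=4 [OK]
3. LOAD T0 → mem=5 r[T0]=5 [LOAD]
4. CAS T0 → mem=6 r[T0]=5 [OK]
5. LOAD T0 → mem=6 r[T0]=6 [LOAD]
6. LOAD T1 → mem=6 r[T1]=6 [LOAD]
7. CAS T0 → mem=7 r[T0]=6 [OK]
8. CAS T1 → mem=7 r[T1]=6 [RETRY]
9. LOAD T1 → mem=7 r[T1]=7 [LOAD]
10. CAS T1 → mem=8 r[T1]=7 [OK]

counter = 8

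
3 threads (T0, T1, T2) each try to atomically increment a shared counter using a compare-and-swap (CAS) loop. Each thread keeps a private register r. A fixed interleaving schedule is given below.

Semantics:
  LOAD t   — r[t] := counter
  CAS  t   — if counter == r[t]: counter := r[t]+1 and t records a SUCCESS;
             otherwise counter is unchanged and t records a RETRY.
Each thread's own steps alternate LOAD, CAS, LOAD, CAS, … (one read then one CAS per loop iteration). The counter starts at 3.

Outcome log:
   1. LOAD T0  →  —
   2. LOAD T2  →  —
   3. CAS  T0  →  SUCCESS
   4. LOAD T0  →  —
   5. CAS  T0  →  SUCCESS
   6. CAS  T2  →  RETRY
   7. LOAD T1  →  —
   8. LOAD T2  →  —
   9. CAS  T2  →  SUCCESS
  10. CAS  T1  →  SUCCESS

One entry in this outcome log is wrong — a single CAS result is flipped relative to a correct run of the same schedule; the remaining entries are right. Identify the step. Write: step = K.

Reference trace:
[1] T0.load  rd  (counter 3, T0.r 3)
[2] T2.load  rd  (counter 3, T2.r 3)
[3] T0.cas  hit  (counter 4, T0.r 3)
[4] T0.load  rd  (counter 4, T0.r 4)
[5] T0.cas  hit  (counter 5, T0.r 4)
[6] T2.cas  miss  (counter 5, T2.r 3)
[7] T1.load  rd  (counter 5, T1.r 5)
[8] T2.load  rd  (counter 5, T2.r 5)
[9] T2.cas  hit  (counter 6, T2.r 5)
[10] T1.cas  miss  (counter 6, T1.r 5)
Mismatch at 10.

step = 10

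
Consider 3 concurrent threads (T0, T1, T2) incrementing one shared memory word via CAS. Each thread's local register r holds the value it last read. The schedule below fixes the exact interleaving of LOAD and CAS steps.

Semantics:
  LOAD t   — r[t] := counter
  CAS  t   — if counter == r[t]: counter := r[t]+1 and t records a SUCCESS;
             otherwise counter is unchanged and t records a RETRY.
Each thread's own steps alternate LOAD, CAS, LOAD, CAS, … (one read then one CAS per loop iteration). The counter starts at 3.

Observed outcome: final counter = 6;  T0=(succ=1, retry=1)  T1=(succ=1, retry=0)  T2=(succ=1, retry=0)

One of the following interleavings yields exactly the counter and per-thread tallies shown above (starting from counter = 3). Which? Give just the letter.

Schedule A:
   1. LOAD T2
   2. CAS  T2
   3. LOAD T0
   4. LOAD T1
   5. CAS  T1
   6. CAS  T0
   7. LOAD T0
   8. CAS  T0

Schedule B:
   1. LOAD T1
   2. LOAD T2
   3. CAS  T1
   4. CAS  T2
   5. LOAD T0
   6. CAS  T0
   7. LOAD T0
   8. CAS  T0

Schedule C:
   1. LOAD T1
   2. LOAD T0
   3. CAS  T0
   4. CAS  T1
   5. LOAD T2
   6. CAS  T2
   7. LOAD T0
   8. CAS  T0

A

Run A:
step 1: T2 LOAD ⇒ load; ctr=3 reg=3
step 2: T2 CAS ⇒ ok; ctr=4 reg=3
step 3: T0 LOAD ⇒ load; ctr=4 reg=4
step 4: T1 LOAD ⇒ load; ctr=4 reg=4
step 5: T1 CAS ⇒ ok; ctr=5 reg=4
step 6: T0 CAS ⇒ retry; ctr=5 reg=4
step 7: T0 LOAD ⇒ load; ctr=5 reg=5
step 8: T0 CAS ⇒ ok; ctr=6 reg=5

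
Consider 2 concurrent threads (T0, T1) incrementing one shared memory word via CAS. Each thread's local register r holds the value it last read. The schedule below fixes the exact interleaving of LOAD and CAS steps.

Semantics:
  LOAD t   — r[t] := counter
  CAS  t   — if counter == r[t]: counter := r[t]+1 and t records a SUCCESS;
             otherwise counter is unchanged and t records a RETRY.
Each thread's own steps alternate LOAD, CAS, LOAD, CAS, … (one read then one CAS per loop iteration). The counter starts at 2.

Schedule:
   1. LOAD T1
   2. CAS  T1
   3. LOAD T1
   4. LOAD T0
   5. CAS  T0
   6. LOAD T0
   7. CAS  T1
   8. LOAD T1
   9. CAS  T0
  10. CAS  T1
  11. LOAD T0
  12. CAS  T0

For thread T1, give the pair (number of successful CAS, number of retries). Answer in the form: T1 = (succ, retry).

#1 T1 reads 2
#2 T1 CAS(2→3) writes; counter now 3
#3 T1 reads 3
#4 T0 reads 3
#5 T0 CAS(3→4) writes; counter now 4
#6 T0 reads 4
#7 T1 CAS(3→4) fails; counter now 4
#8 T1 reads 4
#9 T0 CAS(4→5) writes; counter now 5
#10 T1 CAS(4→5) fails; counter now 5
#11 T0 reads 5
#12 T0 CAS(5→6) writes; counter now 6

T1 = (1, 2)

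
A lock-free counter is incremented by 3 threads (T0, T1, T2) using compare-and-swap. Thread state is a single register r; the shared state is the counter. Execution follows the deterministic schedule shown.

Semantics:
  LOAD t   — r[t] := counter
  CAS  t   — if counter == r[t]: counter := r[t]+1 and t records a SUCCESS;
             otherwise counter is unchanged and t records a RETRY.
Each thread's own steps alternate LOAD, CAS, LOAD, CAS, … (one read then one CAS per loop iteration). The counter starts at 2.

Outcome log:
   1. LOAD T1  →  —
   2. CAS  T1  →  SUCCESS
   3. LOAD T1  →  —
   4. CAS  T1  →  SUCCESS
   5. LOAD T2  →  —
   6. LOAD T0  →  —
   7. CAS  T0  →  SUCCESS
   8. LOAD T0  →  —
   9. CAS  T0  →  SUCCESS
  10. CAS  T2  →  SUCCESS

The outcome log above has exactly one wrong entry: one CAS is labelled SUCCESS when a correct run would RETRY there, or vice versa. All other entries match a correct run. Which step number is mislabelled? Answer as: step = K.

Reference trace:
[1] T1.load  rd  (counter 2, T1.r 2)
[2] T1.cas  hit  (counter 3, T1.r 2)
[3] T1.load  rd  (counter 3, T1.r 3)
[4] T1.cas  hit  (counter 4, T1.r 3)
[5] T2.load  rd  (counter 4, T2.r 4)
[6] T0.load  rd  (counter 4, T0.r 4)
[7] T0.cas  hit  (counter 5, T0.r 4)
[8] T0.load  rd  (counter 5, T0.r 5)
[9] T0.cas  hit  (counter 6, T0.r 5)
[10] T2.cas  miss  (counter 6, T2.r 4)
Log disagrees first at step 10.

step = 10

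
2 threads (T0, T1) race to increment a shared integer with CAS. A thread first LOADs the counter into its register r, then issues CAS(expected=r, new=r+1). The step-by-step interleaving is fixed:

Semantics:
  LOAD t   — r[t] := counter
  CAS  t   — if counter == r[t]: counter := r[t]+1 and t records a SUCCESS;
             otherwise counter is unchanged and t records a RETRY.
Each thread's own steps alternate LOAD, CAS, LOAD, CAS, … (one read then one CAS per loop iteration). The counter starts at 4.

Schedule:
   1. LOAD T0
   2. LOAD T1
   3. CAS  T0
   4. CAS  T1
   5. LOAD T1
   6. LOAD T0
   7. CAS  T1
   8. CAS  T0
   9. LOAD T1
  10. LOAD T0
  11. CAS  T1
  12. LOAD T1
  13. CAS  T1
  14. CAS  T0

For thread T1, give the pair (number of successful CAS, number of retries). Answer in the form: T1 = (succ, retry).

T0 LOAD — after: cnt=4, r=4 — load
T1 LOAD — after: cnt=4, r=4 — load
T0 CAS — after: cnt=5, r=4 — ok
T1 CAS — after: cnt=5, r=4 — retry
T1 LOAD — after: cnt=5, r=5 — load
T0 LOAD — after: cnt=5, r=5 — load
T1 CAS — after: cnt=6, r=5 — ok
T0 CAS — after: cnt=6, r=5 — retry
T1 LOAD — after: cnt=6, r=6 — load
T0 LOAD — after: cnt=6, r=6 — load
T1 CAS — after: cnt=7, r=6 — ok
T1 LOAD — after: cnt=7, r=7 — load
T1 CAS — after: cnt=8, r=7 — ok
T0 CAS — after: cnt=8, r=6 — retry

T1 = (3, 1)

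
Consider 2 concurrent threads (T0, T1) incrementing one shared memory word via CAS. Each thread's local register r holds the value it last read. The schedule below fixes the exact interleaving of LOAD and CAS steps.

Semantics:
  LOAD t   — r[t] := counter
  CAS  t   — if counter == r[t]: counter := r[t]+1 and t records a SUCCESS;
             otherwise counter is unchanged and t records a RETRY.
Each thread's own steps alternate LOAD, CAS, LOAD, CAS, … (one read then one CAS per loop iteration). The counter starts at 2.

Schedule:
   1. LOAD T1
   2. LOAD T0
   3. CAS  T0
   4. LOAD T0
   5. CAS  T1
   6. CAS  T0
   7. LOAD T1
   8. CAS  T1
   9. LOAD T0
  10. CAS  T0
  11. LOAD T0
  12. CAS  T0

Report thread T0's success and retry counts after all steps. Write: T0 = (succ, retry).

T1 LOAD — after: cnt=2, r=2 — load
T0 LOAD — after: cnt=2, r=2 — load
T0 CAS — after: cnt=3, r=2 — ok
T0 LOAD — after: cnt=3, r=3 — load
T1 CAS — after: cnt=3, r=2 — retry
T0 CAS — after: cnt=4, r=3 — ok
T1 LOAD — after: cnt=4, r=4 — load
T1 CAS — after: cnt=5, r=4 — ok
T0 LOAD — after: cnt=5, r=5 — load
T0 CAS — after: cnt=6, r=5 — ok
T0 LOAD — after: cnt=6, r=6 — load
T0 CAS — after: cnt=7, r=6 — ok

T0 = (4, 0)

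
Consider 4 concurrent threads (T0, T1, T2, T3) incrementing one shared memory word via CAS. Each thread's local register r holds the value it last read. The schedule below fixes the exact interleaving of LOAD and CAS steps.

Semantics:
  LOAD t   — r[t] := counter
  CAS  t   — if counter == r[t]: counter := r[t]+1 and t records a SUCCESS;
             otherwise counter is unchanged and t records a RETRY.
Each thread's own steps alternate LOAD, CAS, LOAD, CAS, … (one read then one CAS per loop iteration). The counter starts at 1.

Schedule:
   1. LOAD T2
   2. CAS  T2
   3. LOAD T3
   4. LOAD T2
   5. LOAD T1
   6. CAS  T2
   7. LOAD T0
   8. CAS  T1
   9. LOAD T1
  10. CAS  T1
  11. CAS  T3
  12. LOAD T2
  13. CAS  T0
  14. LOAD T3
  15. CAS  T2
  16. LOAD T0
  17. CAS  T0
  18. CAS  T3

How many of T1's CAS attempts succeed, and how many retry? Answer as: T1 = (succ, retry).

step 1: T2 LOAD ⇒ load; ctr=1 reg=1
step 2: T2 CAS ⇒ ok; ctr=2 reg=1
step 3: T3 LOAD ⇒ load; ctr=2 reg=2
step 4: T2 LOAD ⇒ load; ctr=2 reg=2
step 5: T1 LOAD ⇒ load; ctr=2 reg=2
step 6: T2 CAS ⇒ ok; ctr=3 reg=2
step 7: T0 LOAD ⇒ load; ctr=3 reg=3
step 8: T1 CAS ⇒ retry; ctr=3 reg=2
step 9: T1 LOAD ⇒ load; ctr=3 reg=3
step 10: T1 CAS ⇒ ok; ctr=4 reg=3
step 11: T3 CAS ⇒ retry; ctr=4 reg=2
step 12: T2 LOAD ⇒ load; ctr=4 reg=4
step 13: T0 CAS ⇒ retry; ctr=4 reg=3
step 14: T3 LOAD ⇒ load; ctr=4 reg=4
step 15: T2 CAS ⇒ ok; ctr=5 reg=4
step 16: T0 LOAD ⇒ load; ctr=5 reg=5
step 17: T0 CAS ⇒ ok; ctr=6 reg=5
step 18: T3 CAS ⇒ retry; ctr=6 reg=4

T1 = (1, 1)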